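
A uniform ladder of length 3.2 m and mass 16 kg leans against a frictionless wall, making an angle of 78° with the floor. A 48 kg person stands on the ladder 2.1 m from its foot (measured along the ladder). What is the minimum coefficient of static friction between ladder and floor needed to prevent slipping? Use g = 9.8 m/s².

Sum moments about the foot of the ladder (the floor normal and friction both act there and drop out).
Ladder weight 16×9.8 = 156.8 N acts at 1.6 m along the ladder; its horizontal arm is 1.6·cos78° = 0.3327 m → τ = 52.17 N·m clockwise.
Person: 48×9.8 = 470.4 N at 2.1 m → arm 0.4366 m → τ = 205.4 N·m clockwise.
Wall normal N acts horizontally at the top; its moment arm is the height L sinθ = 3.2·sin78° = 3.13 m, counterclockwise.
Setting net torque to zero: N × 3.13 = 257.6 → N = 82.3 N.
ΣFx = 0 ⇒ f = N_wall = 82.3 N. ΣFy = 0 ⇒ N_floor = 627.2 N.
μ_min = f / N_floor = 82.3 / 627.2 = 0.131.

μ_min ≈ 0.131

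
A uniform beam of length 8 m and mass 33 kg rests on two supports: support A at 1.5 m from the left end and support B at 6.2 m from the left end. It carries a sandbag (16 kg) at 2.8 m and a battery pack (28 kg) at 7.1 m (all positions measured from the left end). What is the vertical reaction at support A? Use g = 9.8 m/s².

R_A ≈ 212 N

Taking torques about support B:
Beam weight: 33 × 9.8 = 323.4 N down at 4 m → arm 2.2 m, τ = 323.4 × 2.2 = 711.5 N·m counterclockwise.
Sandbag: 16 × 9.8 = 156.8 N down at 2.8 m → arm 3.4 m, τ = 156.8 × 3.4 = 533.1 N·m counterclockwise.
Battery pack: 28 × 9.8 = 274.4 N down at 7.1 m → arm 0.9 m, τ = 274.4 × 0.9 = 247 N·m clockwise.
Net load moment about support B = 997.6 N·m counterclockwise.
Reaction R at support A is upward at 1.5 m, arm 4.7 m → moment R × 4.7 clockwise.
Balancing moments: R × 4.7 = 997.6, giving R = 212 N.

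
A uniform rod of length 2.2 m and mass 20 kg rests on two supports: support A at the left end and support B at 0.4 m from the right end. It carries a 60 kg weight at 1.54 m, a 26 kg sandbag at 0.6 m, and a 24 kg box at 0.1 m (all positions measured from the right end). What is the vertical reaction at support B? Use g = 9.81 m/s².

R_B ≈ 837 N

About support A:
Beam weight: 20 × 9.81 = 196.2 N down at 1.1 m → arm 1.1 m, τ = 196.2 × 1.1 = 215.8 N·m clockwise.
Weight: 60 × 9.81 = 588.6 N down at 1.54 m → arm 0.66 m, τ = 588.6 × 0.66 = 388.5 N·m clockwise.
Sandbag: 26 × 9.81 = 255.1 N down at 0.6 m → arm 1.6 m, τ = 255.1 × 1.6 = 408.2 N·m clockwise.
Box: 24 × 9.81 = 235.4 N down at 0.1 m → arm 2.1 m, τ = 235.4 × 2.1 = 494.3 N·m clockwise.
Net load moment about support A = 1507 N·m clockwise.
Reaction R at support B is upward at 0.4 m, arm 1.8 m → moment R × 1.8 counterclockwise.
Setting net torque to zero: R × 1.8 = 1507 → R = 837 N.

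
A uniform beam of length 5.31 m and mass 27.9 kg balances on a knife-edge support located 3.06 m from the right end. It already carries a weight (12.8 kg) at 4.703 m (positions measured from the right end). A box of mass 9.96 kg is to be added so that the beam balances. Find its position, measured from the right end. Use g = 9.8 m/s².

x ≈ 2.08 m from the right end

Take moments about the knife-edge support (at 3.06 m from the right end).
Beam weight: 27.9 × 9.8 = 273.4 N down at 2.655 m → arm 0.405 m, τ = 273.4 × 0.405 = 110.7 N·m clockwise.
Weight: 12.8 × 9.8 = 125.4 N down at 4.703 m → arm 1.643 m, τ = 125.4 × 1.643 = 206 N·m counterclockwise.
Net moment of existing loads = 95.3 N·m counterclockwise.
The box weighs 9.96 × 9.8 = 97.61 N and must supply an equal clockwise moment, so its lever arm about the knife-edge support is 95.3 / 97.61 = 0.976 m.
That puts it at 3.06 − 0.976 = 2.08 m from the right end.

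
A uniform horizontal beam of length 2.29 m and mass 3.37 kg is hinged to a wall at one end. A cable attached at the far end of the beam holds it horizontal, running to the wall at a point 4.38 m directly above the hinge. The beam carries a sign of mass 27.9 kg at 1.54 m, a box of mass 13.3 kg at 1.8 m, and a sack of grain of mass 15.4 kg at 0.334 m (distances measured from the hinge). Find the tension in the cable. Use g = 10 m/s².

About the hinge:
Beam weight: 3.37 × 10 = 33.7 N down at 1.145 m → arm 1.145 m, τ = 33.7 × 1.145 = 38.59 N·m clockwise.
Sign: 27.9 × 10 = 279 N down at 1.54 m → arm 1.54 m, τ = 279 × 1.54 = 429.7 N·m clockwise.
Box: 13.3 × 10 = 133 N down at 1.8 m → arm 1.8 m, τ = 133 × 1.8 = 239.4 N·m clockwise.
Sack of grain: 15.4 × 10 = 154 N down at 0.334 m → arm 0.334 m, τ = 154 × 0.334 = 51.44 N·m clockwise.
Total clockwise load moment = 759.1 N·m.
The cable tension T acts at 2.29 m; only its component perpendicular to the beam, T sinθ, produces torque. sinθ = h/√(h²+d²) = 4.38/√(4.38²+2.29²) = 0.8862.
Στ = 0 ⇒ T × 2.29 × 0.8862 = 759.1 ⇒ T = 759.1 / 2.029 = 374 N.

T ≈ 374 N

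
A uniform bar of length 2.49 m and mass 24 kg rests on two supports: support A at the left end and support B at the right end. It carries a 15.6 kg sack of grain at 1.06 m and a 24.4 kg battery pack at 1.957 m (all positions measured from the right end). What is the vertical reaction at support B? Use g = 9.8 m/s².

R_B ≈ 257 N

Take moments about support A.
Beam weight: 24 × 9.8 = 235.2 N down at 1.245 m → arm 1.245 m, τ = 235.2 × 1.245 = 292.8 N·m clockwise.
Sack of grain: 15.6 × 9.8 = 152.9 N down at 1.06 m → arm 1.43 m, τ = 152.9 × 1.43 = 218.6 N·m clockwise.
Battery pack: 24.4 × 9.8 = 239.1 N down at 1.957 m → arm 0.533 m, τ = 239.1 × 0.533 = 127.4 N·m clockwise.
Net load moment about support A = 638.8 N·m clockwise.
Reaction R at support B is upward at 0 m, arm 2.49 m → moment R × 2.49 counterclockwise.
Στ = 0 ⇒ R × 2.49 = 638.8 ⇒ R = 257 N.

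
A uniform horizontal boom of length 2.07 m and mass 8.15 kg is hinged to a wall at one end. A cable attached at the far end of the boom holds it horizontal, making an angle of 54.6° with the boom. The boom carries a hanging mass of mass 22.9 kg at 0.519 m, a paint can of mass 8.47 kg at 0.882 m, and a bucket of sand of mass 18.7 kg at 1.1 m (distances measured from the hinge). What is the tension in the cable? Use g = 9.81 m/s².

Take moments about the hinge.
Beam weight: 8.15 × 9.81 = 79.95 N down at 1.035 m → arm 1.035 m, τ = 79.95 × 1.035 = 82.75 N·m clockwise.
Hanging mass: 22.9 × 9.81 = 224.6 N down at 0.519 m → arm 0.519 m, τ = 224.6 × 0.519 = 116.6 N·m clockwise.
Paint can: 8.47 × 9.81 = 83.09 N down at 0.882 m → arm 0.882 m, τ = 83.09 × 0.882 = 73.29 N·m clockwise.
Bucket of sand: 18.7 × 9.81 = 183.4 N down at 1.1 m → arm 1.1 m, τ = 183.4 × 1.1 = 201.7 N·m clockwise.
Total clockwise load moment = 474.3 N·m.
The cable tension T acts at 2.07 m; only its component perpendicular to the boom, T sinθ, produces torque. sin 54.6° = 0.8151.
Setting net torque to zero: T × 2.07 × 0.8151 = 474.3 → T = 474.3 / 1.687 = 281 N.

T ≈ 281 N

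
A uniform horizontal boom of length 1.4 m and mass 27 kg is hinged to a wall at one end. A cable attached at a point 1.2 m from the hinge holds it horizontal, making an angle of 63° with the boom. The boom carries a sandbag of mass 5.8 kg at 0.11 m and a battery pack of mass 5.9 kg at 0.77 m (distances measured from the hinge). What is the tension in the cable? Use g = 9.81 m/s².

Take moments about the hinge.
Beam weight: 27 × 9.81 = 264.9 N down at 0.7 m → arm 0.7 m, τ = 264.9 × 0.7 = 185.4 N·m clockwise.
Sandbag: 5.8 × 9.81 = 56.9 N down at 0.11 m → arm 0.11 m, τ = 56.9 × 0.11 = 6.259 N·m clockwise.
Battery pack: 5.9 × 9.81 = 57.88 N down at 0.77 m → arm 0.77 m, τ = 57.88 × 0.77 = 44.57 N·m clockwise.
Total clockwise load moment = 236.2 N·m.
The cable tension T acts at 1.2 m; only its component perpendicular to the boom, T sinθ, produces torque. sin 63° = 0.891.
For rotational equilibrium, T × 1.2 × 0.891 = 236.2, so T = 236.2 / 1.069 = 221 N.

T ≈ 221 N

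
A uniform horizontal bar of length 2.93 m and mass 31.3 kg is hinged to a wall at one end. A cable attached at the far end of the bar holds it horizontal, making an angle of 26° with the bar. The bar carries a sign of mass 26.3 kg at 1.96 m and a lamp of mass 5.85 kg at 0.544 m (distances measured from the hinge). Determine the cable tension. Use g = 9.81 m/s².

T ≈ 768 N

Taking torques about the hinge:
Beam weight: 31.3 × 9.81 = 307.1 N down at 1.465 m → arm 1.465 m, τ = 307.1 × 1.465 = 449.9 N·m clockwise.
Sign: 26.3 × 9.81 = 258 N down at 1.96 m → arm 1.96 m, τ = 258 × 1.96 = 505.7 N·m clockwise.
Lamp: 5.85 × 9.81 = 57.39 N down at 0.544 m → arm 0.544 m, τ = 57.39 × 0.544 = 31.22 N·m clockwise.
Total clockwise load moment = 986.8 N·m.
The cable tension T acts at 2.93 m; only its component perpendicular to the bar, T sinθ, produces torque. sin 26° = 0.4384.
Στ = 0 ⇒ T × 2.93 × 0.4384 = 986.8 ⇒ T = 986.8 / 1.285 = 768 N.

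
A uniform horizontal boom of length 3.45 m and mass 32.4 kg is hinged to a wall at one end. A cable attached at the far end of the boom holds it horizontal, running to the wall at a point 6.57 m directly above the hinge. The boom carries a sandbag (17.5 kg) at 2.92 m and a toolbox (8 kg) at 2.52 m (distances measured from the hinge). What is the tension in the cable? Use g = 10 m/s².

T ≈ 416 N

Taking torques about the hinge:
Beam weight: 32.4 × 10 = 324 N down at 1.725 m → arm 1.725 m, τ = 324 × 1.725 = 558.9 N·m clockwise.
Sandbag: 17.5 × 10 = 175 N down at 2.92 m → arm 2.92 m, τ = 175 × 2.92 = 511 N·m clockwise.
Toolbox: 8 × 10 = 80 N down at 2.52 m → arm 2.52 m, τ = 80 × 2.52 = 201.6 N·m clockwise.
Total clockwise load moment = 1272 N·m.
The cable tension T acts at 3.45 m; only its component perpendicular to the boom, T sinθ, produces torque. sinθ = h/√(h²+d²) = 6.57/√(6.57²+3.45²) = 0.8854.
Στ = 0 ⇒ T × 3.45 × 0.8854 = 1272 ⇒ T = 1272 / 3.055 = 416 N.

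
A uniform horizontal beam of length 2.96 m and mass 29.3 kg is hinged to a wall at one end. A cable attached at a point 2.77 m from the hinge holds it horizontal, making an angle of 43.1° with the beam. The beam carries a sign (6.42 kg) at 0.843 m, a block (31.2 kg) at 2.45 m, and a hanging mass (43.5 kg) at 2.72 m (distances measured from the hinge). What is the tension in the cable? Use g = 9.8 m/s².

About the hinge:
Beam weight: 29.3 × 9.8 = 287.1 N down at 1.48 m → arm 1.48 m, τ = 287.1 × 1.48 = 424.9 N·m clockwise.
Sign: 6.42 × 9.8 = 62.92 N down at 0.843 m → arm 0.843 m, τ = 62.92 × 0.843 = 53.04 N·m clockwise.
Block: 31.2 × 9.8 = 305.8 N down at 2.45 m → arm 2.45 m, τ = 305.8 × 2.45 = 749.2 N·m clockwise.
Hanging mass: 43.5 × 9.8 = 426.3 N down at 2.72 m → arm 2.72 m, τ = 426.3 × 2.72 = 1160 N·m clockwise.
Total clockwise load moment = 2387 N·m.
The cable tension T acts at 2.77 m; only its component perpendicular to the beam, T sinθ, produces torque. sin 43.1° = 0.6833.
Στ = 0 ⇒ T × 2.77 × 0.6833 = 2387 ⇒ T = 2387 / 1.893 = 1260 N.

T ≈ 1260 N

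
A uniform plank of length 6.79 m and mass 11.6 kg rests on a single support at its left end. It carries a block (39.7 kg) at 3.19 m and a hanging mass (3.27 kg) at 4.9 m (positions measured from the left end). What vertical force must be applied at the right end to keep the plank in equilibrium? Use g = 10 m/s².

Sum moments about the left end (the unknown pivot reaction has zero arm there).
Beam weight: 11.6 × 10 = 116 N down at 3.395 m → arm 3.395 m, τ = 116 × 3.395 = 393.8 N·m clockwise.
Block: 39.7 × 10 = 397 N down at 3.19 m → arm 3.19 m, τ = 397 × 3.19 = 1266 N·m clockwise.
Hanging mass: 3.27 × 10 = 32.7 N down at 4.9 m → arm 4.9 m, τ = 32.7 × 4.9 = 160.2 N·m clockwise.
Net moment of the loads = 1820 N·m clockwise.
The upward force F acts at the right end, arm 6.79 m, giving F × 6.79 counterclockwise.
Balancing moments: F × 6.79 = 1820, giving F = 1820 / 6.79 = 268 N.

F ≈ 268 N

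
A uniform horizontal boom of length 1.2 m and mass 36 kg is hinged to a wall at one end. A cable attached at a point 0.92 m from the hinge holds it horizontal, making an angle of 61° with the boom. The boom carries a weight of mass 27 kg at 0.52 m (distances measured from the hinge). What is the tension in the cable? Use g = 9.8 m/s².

Choose the hinge as the axis so the unknown hinge reaction has zero arm there.
Beam weight: 36 × 9.8 = 352.8 N down at 0.6 m → arm 0.6 m, τ = 352.8 × 0.6 = 211.7 N·m clockwise.
Weight: 27 × 9.8 = 264.6 N down at 0.52 m → arm 0.52 m, τ = 264.6 × 0.52 = 137.6 N·m clockwise.
Total clockwise load moment = 349.3 N·m.
The cable tension T acts at 0.92 m; only its component perpendicular to the boom, T sinθ, produces torque. sin 61° = 0.8746.
Στ = 0 ⇒ T × 0.92 × 0.8746 = 349.3 ⇒ T = 349.3 / 0.8046 = 434 N.

T ≈ 434 N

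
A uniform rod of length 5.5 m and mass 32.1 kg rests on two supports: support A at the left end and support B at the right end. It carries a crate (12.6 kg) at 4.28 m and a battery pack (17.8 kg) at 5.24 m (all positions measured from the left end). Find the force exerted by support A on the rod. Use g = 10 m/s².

Take moments about support B.
Beam weight: 32.1 × 10 = 321 N down at 2.75 m → arm 2.75 m, τ = 321 × 2.75 = 882.8 N·m counterclockwise.
Crate: 12.6 × 10 = 126 N down at 4.28 m → arm 1.22 m, τ = 126 × 1.22 = 153.7 N·m counterclockwise.
Battery pack: 17.8 × 10 = 178 N down at 5.24 m → arm 0.26 m, τ = 178 × 0.26 = 46.28 N·m counterclockwise.
Net load moment about support B = 1083 N·m counterclockwise.
Reaction R at support A is upward at 0 m, arm 5.5 m → moment R × 5.5 clockwise.
For rotational equilibrium, R × 5.5 = 1083, so R = 197 N.

R_A ≈ 197 N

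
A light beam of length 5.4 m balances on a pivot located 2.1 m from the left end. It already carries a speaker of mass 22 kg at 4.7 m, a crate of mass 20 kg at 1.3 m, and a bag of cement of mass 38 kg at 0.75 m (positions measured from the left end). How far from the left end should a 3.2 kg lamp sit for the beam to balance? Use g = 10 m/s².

x ≈ 5.26 m from the left end

Sum moments about the pivot (at 2.1 m from the left end) (the support reaction has zero arm there).
Speaker: 22 × 10 = 220 N down at 4.7 m → arm 2.6 m, τ = 220 × 2.6 = 572 N·m clockwise.
Crate: 20 × 10 = 200 N down at 1.3 m → arm 0.8 m, τ = 200 × 0.8 = 160 N·m counterclockwise.
Bag of cement: 38 × 10 = 380 N down at 0.75 m → arm 1.35 m, τ = 380 × 1.35 = 513 N·m counterclockwise.
Net moment of existing loads = 101 N·m counterclockwise.
The lamp weighs 3.2 × 10 = 32 N and must supply an equal clockwise moment, so its lever arm about the pivot is 101 / 32 = 3.16 m.
That puts it at 2.1 + 3.16 = 5.26 m from the left end.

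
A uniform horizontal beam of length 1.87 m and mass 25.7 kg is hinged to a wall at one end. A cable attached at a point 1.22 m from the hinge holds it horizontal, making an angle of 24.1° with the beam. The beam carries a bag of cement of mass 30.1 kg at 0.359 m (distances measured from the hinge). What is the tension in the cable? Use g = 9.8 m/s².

Choose the hinge as the axis so the unknown hinge reaction has zero arm there.
Beam weight: 25.7 × 9.8 = 251.9 N down at 0.935 m → arm 0.935 m, τ = 251.9 × 0.935 = 235.5 N·m clockwise.
Bag of cement: 30.1 × 9.8 = 295 N down at 0.359 m → arm 0.359 m, τ = 295 × 0.359 = 105.9 N·m clockwise.
Total clockwise load moment = 341.4 N·m.
The cable tension T acts at 1.22 m; only its component perpendicular to the beam, T sinθ, produces torque. sin 24.1° = 0.4083.
Στ = 0 ⇒ T × 1.22 × 0.4083 = 341.4 ⇒ T = 341.4 / 0.4981 = 685 N.

T ≈ 685 N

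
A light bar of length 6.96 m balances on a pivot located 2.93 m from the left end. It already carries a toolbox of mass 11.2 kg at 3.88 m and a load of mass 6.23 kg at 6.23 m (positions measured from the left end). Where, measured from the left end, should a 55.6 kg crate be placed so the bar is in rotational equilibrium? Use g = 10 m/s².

Sum moments about the pivot (at 2.93 m from the left end) (the support reaction has zero arm there).
Toolbox: 11.2 × 10 = 112 N down at 3.88 m → arm 0.95 m, τ = 112 × 0.95 = 106.4 N·m clockwise.
Load: 6.23 × 10 = 62.3 N down at 6.23 m → arm 3.3 m, τ = 62.3 × 3.3 = 205.6 N·m clockwise.
Net moment of existing loads = 312 N·m clockwise.
The crate weighs 55.6 × 10 = 556 N and must supply an equal counterclockwise moment, so its lever arm about the pivot is 312 / 556 = 0.561 m.
That puts it at 2.93 − 0.561 = 2.37 m from the left end.

x ≈ 2.37 m from the left end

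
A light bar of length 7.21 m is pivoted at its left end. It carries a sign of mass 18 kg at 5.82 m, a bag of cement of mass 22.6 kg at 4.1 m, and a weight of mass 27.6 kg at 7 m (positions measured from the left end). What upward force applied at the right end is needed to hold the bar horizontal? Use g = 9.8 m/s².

Take moments about the left end.
Sign: 18 × 9.8 = 176.4 N down at 5.82 m → arm 5.82 m, τ = 176.4 × 5.82 = 1027 N·m clockwise.
Bag of cement: 22.6 × 9.8 = 221.5 N down at 4.1 m → arm 4.1 m, τ = 221.5 × 4.1 = 908.1 N·m clockwise.
Weight: 27.6 × 9.8 = 270.5 N down at 7 m → arm 7 m, τ = 270.5 × 7 = 1894 N·m clockwise.
Net moment of the loads = 3829 N·m clockwise.
The upward force F acts at the right end, arm 7.21 m, giving F × 7.21 counterclockwise.
For rotational equilibrium, F × 7.21 = 3829, so F = 3829 / 7.21 = 531 N.

F ≈ 531 N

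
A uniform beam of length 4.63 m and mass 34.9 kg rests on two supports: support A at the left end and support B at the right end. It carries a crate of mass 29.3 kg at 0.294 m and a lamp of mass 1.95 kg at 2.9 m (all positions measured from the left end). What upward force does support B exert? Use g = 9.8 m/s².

Sum moments about support A (its reaction then has zero moment arm).
Beam weight: 34.9 × 9.8 = 342 N down at 2.315 m → arm 2.315 m, τ = 342 × 2.315 = 791.7 N·m clockwise.
Crate: 29.3 × 9.8 = 287.1 N down at 0.294 m → arm 0.294 m, τ = 287.1 × 0.294 = 84.41 N·m clockwise.
Lamp: 1.95 × 9.8 = 19.11 N down at 2.9 m → arm 2.9 m, τ = 19.11 × 2.9 = 55.42 N·m clockwise.
Net load moment about support A = 931.5 N·m clockwise.
Reaction R at support B is upward at 4.63 m, arm 4.63 m → moment R × 4.63 counterclockwise.
Balancing moments: R × 4.63 = 931.5, giving R = 201 N.

R_B ≈ 201 N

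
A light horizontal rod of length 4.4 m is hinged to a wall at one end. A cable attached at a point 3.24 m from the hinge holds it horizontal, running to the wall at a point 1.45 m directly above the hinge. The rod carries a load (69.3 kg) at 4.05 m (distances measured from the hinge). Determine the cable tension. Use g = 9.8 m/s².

T ≈ 2080 N

Taking torques about the hinge:
Load: 69.3 × 9.8 = 679.1 N down at 4.05 m → arm 4.05 m, τ = 679.1 × 4.05 = 2750 N·m clockwise.
Total clockwise load moment = 2750 N·m.
The cable tension T acts at 3.24 m; only its component perpendicular to the rod, T sinθ, produces torque. sinθ = h/√(h²+d²) = 1.45/√(1.45²+3.24²) = 0.4085.
Balancing moments: T × 3.24 × 0.4085 = 2750, giving T = 2750 / 1.324 = 2080 N.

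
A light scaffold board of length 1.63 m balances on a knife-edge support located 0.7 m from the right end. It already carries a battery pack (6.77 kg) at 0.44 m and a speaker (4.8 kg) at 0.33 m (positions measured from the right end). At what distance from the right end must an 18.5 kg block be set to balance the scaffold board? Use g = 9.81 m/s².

x ≈ 0.891 m from the right end

Taking torques about the knife-edge support (at 0.7 m from the right end):
Battery pack: 6.77 × 9.81 = 66.41 N down at 0.44 m → arm 0.26 m, τ = 66.41 × 0.26 = 17.27 N·m clockwise.
Speaker: 4.8 × 9.81 = 47.09 N down at 0.33 m → arm 0.37 m, τ = 47.09 × 0.37 = 17.42 N·m clockwise.
Net moment of existing loads = 34.69 N·m clockwise.
The block weighs 18.5 × 9.81 = 181.5 N and must supply an equal counterclockwise moment, so its lever arm about the knife-edge support is 34.69 / 181.5 = 0.191 m.
That puts it at 0.7 + 0.191 = 0.891 m from the right end.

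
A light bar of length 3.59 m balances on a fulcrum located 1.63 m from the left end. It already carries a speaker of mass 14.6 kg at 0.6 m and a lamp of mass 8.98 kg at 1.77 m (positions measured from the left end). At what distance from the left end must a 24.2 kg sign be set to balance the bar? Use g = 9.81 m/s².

Sum moments about the fulcrum (at 1.63 m from the left end) (the support reaction has zero arm there).
Speaker: 14.6 × 9.81 = 143.2 N down at 0.6 m → arm 1.03 m, τ = 143.2 × 1.03 = 147.5 N·m counterclockwise.
Lamp: 8.98 × 9.81 = 88.09 N down at 1.77 m → arm 0.14 m, τ = 88.09 × 0.14 = 12.33 N·m clockwise.
Net moment of existing loads = 135.2 N·m counterclockwise.
The sign weighs 24.2 × 9.81 = 237.4 N and must supply an equal clockwise moment, so its lever arm about the fulcrum is 135.2 / 237.4 = 0.57 m.
That puts it at 1.63 + 0.57 = 2.2 m from the left end.

x ≈ 2.2 m from the left end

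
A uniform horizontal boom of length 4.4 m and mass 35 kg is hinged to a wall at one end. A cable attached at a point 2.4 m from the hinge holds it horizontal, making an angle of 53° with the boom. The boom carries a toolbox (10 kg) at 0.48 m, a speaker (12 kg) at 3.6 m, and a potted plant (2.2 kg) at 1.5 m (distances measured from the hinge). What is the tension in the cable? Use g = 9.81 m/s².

T ≈ 657 N

Sum moments about the hinge (the unknown hinge reaction has zero arm there).
Beam weight: 35 × 9.81 = 343.4 N down at 2.2 m → arm 2.2 m, τ = 343.4 × 2.2 = 755.5 N·m clockwise.
Toolbox: 10 × 9.81 = 98.1 N down at 0.48 m → arm 0.48 m, τ = 98.1 × 0.48 = 47.09 N·m clockwise.
Speaker: 12 × 9.81 = 117.7 N down at 3.6 m → arm 3.6 m, τ = 117.7 × 3.6 = 423.7 N·m clockwise.
Potted plant: 2.2 × 9.81 = 21.58 N down at 1.5 m → arm 1.5 m, τ = 21.58 × 1.5 = 32.37 N·m clockwise.
Total clockwise load moment = 1259 N·m.
The cable tension T acts at 2.4 m; only its component perpendicular to the boom, T sinθ, produces torque. sin 53° = 0.7986.
Balancing moments: T × 2.4 × 0.7986 = 1259, giving T = 1259 / 1.917 = 657 N.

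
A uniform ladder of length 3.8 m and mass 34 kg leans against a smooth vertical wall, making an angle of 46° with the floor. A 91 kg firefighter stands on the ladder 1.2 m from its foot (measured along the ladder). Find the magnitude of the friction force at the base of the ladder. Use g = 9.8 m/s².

About the foot of the ladder:
Ladder weight 34×9.8 = 333.2 N acts at 1.9 m along the ladder; its horizontal arm is 1.9·cos46° = 1.32 m → τ = 439.8 N·m clockwise.
Firefighter: 91×9.8 = 891.8 N at 1.2 m → arm 0.8336 m → τ = 743.4 N·m clockwise.
Wall normal N acts horizontally at the top; its moment arm is the height L sinθ = 3.8·sin46° = 2.733 m, counterclockwise.
Στ = 0 ⇒ N × 2.733 = 1183 ⇒ N = 433 N.
ΣFx = 0: friction at the foot balances the wall's push, so f = N_wall = 433 N.

f ≈ 433 N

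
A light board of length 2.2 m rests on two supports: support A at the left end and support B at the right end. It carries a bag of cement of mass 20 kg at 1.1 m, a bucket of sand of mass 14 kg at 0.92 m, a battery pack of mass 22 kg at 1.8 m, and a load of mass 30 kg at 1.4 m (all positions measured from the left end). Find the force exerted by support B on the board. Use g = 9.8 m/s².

Choose support A as the axis so its reaction then has zero moment arm.
Bag of cement: 20 × 9.8 = 196 N down at 1.1 m → arm 1.1 m, τ = 196 × 1.1 = 215.6 N·m clockwise.
Bucket of sand: 14 × 9.8 = 137.2 N down at 0.92 m → arm 0.92 m, τ = 137.2 × 0.92 = 126.2 N·m clockwise.
Battery pack: 22 × 9.8 = 215.6 N down at 1.8 m → arm 1.8 m, τ = 215.6 × 1.8 = 388.1 N·m clockwise.
Load: 30 × 9.8 = 294 N down at 1.4 m → arm 1.4 m, τ = 294 × 1.4 = 411.6 N·m clockwise.
Net load moment about support A = 1142 N·m clockwise.
Reaction R at support B is upward at 2.2 m, arm 2.2 m → moment R × 2.2 counterclockwise.
For rotational equilibrium, R × 2.2 = 1142, so R = 519 N.

R_B ≈ 519 N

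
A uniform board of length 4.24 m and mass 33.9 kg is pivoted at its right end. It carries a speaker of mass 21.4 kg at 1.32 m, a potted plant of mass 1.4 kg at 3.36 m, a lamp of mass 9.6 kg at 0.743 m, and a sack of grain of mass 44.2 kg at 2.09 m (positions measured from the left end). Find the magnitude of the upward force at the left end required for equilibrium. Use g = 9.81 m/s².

F ≈ 611 N

Choose the right end as the axis so the unknown pivot reaction has zero arm there.
Beam weight: 33.9 × 9.81 = 332.6 N down at 2.12 m → arm 2.12 m, τ = 332.6 × 2.12 = 705.1 N·m counterclockwise.
Speaker: 21.4 × 9.81 = 209.9 N down at 1.32 m → arm 2.92 m, τ = 209.9 × 2.92 = 612.9 N·m counterclockwise.
Potted plant: 1.4 × 9.81 = 13.73 N down at 3.36 m → arm 0.88 m, τ = 13.73 × 0.88 = 12.08 N·m counterclockwise.
Lamp: 9.6 × 9.81 = 94.18 N down at 0.743 m → arm 3.497 m, τ = 94.18 × 3.497 = 329.3 N·m counterclockwise.
Sack of grain: 44.2 × 9.81 = 433.6 N down at 2.09 m → arm 2.15 m, τ = 433.6 × 2.15 = 932.2 N·m counterclockwise.
Net moment of the loads = 2592 N·m counterclockwise.
The upward force F acts at the left end, arm 4.24 m, giving F × 4.24 clockwise.
For rotational equilibrium, F × 4.24 = 2592, so F = 2592 / 4.24 = 611 N.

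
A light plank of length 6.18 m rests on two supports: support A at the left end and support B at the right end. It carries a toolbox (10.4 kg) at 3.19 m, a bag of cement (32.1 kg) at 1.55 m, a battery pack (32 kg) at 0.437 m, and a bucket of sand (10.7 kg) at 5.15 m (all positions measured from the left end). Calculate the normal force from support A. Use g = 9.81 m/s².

R_A ≈ 594 N

Take moments about support B.
Toolbox: 10.4 × 9.81 = 102 N down at 3.19 m → arm 2.99 m, τ = 102 × 2.99 = 305 N·m counterclockwise.
Bag of cement: 32.1 × 9.81 = 314.9 N down at 1.55 m → arm 4.63 m, τ = 314.9 × 4.63 = 1458 N·m counterclockwise.
Battery pack: 32 × 9.81 = 313.9 N down at 0.437 m → arm 5.743 m, τ = 313.9 × 5.743 = 1803 N·m counterclockwise.
Bucket of sand: 10.7 × 9.81 = 105 N down at 5.15 m → arm 1.03 m, τ = 105 × 1.03 = 108.2 N·m counterclockwise.
Net load moment about support B = 3674 N·m counterclockwise.
Reaction R at support A is upward at 0 m, arm 6.18 m → moment R × 6.18 clockwise.
Balancing moments: R × 6.18 = 3674, giving R = 594 N.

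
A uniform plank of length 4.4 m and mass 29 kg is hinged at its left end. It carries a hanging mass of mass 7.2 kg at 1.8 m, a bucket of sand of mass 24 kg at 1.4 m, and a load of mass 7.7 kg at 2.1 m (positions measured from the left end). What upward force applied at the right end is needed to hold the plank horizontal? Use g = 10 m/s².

F ≈ 288 N

Choose the left end as the axis so the unknown pivot reaction has zero arm there.
Beam weight: 29 × 10 = 290 N down at 2.2 m → arm 2.2 m, τ = 290 × 2.2 = 638 N·m clockwise.
Hanging mass: 7.2 × 10 = 72 N down at 1.8 m → arm 1.8 m, τ = 72 × 1.8 = 129.6 N·m clockwise.
Bucket of sand: 24 × 10 = 240 N down at 1.4 m → arm 1.4 m, τ = 240 × 1.4 = 336 N·m clockwise.
Load: 7.7 × 10 = 77 N down at 2.1 m → arm 2.1 m, τ = 77 × 2.1 = 161.7 N·m clockwise.
Net moment of the loads = 1265 N·m clockwise.
The upward force F acts at the right end, arm 4.4 m, giving F × 4.4 counterclockwise.
Setting net torque to zero: F × 4.4 = 1265 → F = 1265 / 4.4 = 288 N.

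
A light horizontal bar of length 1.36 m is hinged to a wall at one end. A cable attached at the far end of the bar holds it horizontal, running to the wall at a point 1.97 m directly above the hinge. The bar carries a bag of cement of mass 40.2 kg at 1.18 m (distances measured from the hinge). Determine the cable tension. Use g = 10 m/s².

Taking torques about the hinge:
Bag of cement: 40.2 × 10 = 402 N down at 1.18 m → arm 1.18 m, τ = 402 × 1.18 = 474.4 N·m clockwise.
Total clockwise load moment = 474.4 N·m.
The cable tension T acts at 1.36 m; only its component perpendicular to the bar, T sinθ, produces torque. sinθ = h/√(h²+d²) = 1.97/√(1.97²+1.36²) = 0.8229.
Balancing moments: T × 1.36 × 0.8229 = 474.4, giving T = 474.4 / 1.119 = 424 N.

T ≈ 424 N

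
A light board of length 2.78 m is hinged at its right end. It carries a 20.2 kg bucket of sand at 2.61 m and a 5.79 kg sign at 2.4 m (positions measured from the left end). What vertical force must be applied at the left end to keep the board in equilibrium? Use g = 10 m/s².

F ≈ 20.3 N

About the right end:
Bucket of sand: 20.2 × 10 = 202 N down at 2.61 m → arm 0.17 m, τ = 202 × 0.17 = 34.34 N·m counterclockwise.
Sign: 5.79 × 10 = 57.9 N down at 2.4 m → arm 0.38 m, τ = 57.9 × 0.38 = 22 N·m counterclockwise.
Net moment of the loads = 56.34 N·m counterclockwise.
The upward force F acts at the left end, arm 2.78 m, giving F × 2.78 clockwise.
Balancing moments: F × 2.78 = 56.34, giving F = 56.34 / 2.78 = 20.3 N.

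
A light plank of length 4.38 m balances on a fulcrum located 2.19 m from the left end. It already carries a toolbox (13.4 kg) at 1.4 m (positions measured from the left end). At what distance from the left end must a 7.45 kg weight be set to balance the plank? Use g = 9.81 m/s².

Taking torques about the fulcrum (at 2.19 m from the left end):
Toolbox: 13.4 × 9.81 = 131.5 N down at 1.4 m → arm 0.79 m, τ = 131.5 × 0.79 = 103.9 N·m counterclockwise.
Net moment of existing loads = 103.9 N·m counterclockwise.
The weight weighs 7.45 × 9.81 = 73.08 N and must supply an equal clockwise moment, so its lever arm about the fulcrum is 103.9 / 73.08 = 1.42 m.
That puts it at 2.19 + 1.42 = 3.61 m from the left end.

x ≈ 3.61 m from the left end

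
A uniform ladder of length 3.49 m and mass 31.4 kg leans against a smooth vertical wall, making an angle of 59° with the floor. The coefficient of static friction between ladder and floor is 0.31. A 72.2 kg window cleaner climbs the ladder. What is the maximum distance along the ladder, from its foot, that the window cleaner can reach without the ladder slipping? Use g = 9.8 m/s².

d ≈ 1.82 m

Choose the foot of the ladder as the axis so the floor normal and friction both act there and drop out.
Ladder weight 31.4×9.8 = 307.7 N acts at 1.745 m along the ladder; its horizontal arm is 1.745·cos59° = 0.8987 m → τ = 276.5 N·m clockwise.
Window cleaner weight 72.2×9.8 = 707.6 N at distance d → arm d·cos59° → τ = 707.6·d·0.515 clockwise.
Wall normal N at the top has arm L sinθ = 2.992 m counterclockwise, so Στ = 0 gives N·2.992 = 276.5 + 364.4·d.
ΣFy = 0 ⇒ N_floor = 1015 N, so the maximum friction is μ_s·N_floor = 0.31×1015 = 314.6 N. ΣFx = 0 ⇒ N_wall = f, so at the slipping point N = 314.6 N.
Substituting: 314.6×2.992 = 276.5 + 364.4·d ⇒ d = (941.3 − 276.5) / 364.4 = 1.82 m.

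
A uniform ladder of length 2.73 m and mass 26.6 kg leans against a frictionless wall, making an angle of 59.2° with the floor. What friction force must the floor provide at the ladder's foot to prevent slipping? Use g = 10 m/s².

Take moments about the foot of the ladder.
Ladder weight 26.6×10 = 266 N acts at 1.365 m along the ladder; its horizontal arm is 1.365·cos59.2° = 0.6989 m → τ = 185.9 N·m clockwise.
Wall normal N acts horizontally at the top; its moment arm is the height L sinθ = 2.73·sin59.2° = 2.345 m, counterclockwise.
For rotational equilibrium, N × 2.345 = 185.9, so N = 79.3 N.
ΣFx = 0: friction at the foot balances the wall's push, so f = N_wall = 79.3 N.

f ≈ 79.3 N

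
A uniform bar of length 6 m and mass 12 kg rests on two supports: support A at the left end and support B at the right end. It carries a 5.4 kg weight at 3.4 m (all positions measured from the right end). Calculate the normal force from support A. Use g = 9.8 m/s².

R_A ≈ 88.8 N

Choose support B as the axis so its reaction then has zero moment arm.
Beam weight: 12 × 9.8 = 117.6 N down at 3 m → arm 3 m, τ = 117.6 × 3 = 352.8 N·m counterclockwise.
Weight: 5.4 × 9.8 = 52.92 N down at 3.4 m → arm 3.4 m, τ = 52.92 × 3.4 = 179.9 N·m counterclockwise.
Net load moment about support B = 532.7 N·m counterclockwise.
Reaction R at support A is upward at 6 m, arm 6 m → moment R × 6 clockwise.
Στ = 0 ⇒ R × 6 = 532.7 ⇒ R = 88.8 N.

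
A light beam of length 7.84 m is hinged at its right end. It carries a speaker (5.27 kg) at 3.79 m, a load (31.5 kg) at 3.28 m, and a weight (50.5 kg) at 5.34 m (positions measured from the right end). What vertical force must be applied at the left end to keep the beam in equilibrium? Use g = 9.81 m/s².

F ≈ 492 N

Sum moments about the right end (the unknown pivot reaction has zero arm there).
Speaker: 5.27 × 9.81 = 51.7 N down at 3.79 m → arm 3.79 m, τ = 51.7 × 3.79 = 195.9 N·m counterclockwise.
Load: 31.5 × 9.81 = 309 N down at 3.28 m → arm 3.28 m, τ = 309 × 3.28 = 1014 N·m counterclockwise.
Weight: 50.5 × 9.81 = 495.4 N down at 5.34 m → arm 5.34 m, τ = 495.4 × 5.34 = 2645 N·m counterclockwise.
Net moment of the loads = 3855 N·m counterclockwise.
The upward force F acts at the left end, arm 7.84 m, giving F × 7.84 clockwise.
Balancing moments: F × 7.84 = 3855, giving F = 3855 / 7.84 = 492 N.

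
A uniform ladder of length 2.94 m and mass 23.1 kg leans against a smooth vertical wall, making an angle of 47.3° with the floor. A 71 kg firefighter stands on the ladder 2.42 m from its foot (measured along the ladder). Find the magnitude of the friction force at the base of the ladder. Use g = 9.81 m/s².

f ≈ 634 N

Sum moments about the foot of the ladder (the floor normal and friction both act there and drop out).
Ladder weight 23.1×9.81 = 226.6 N acts at 1.47 m along the ladder; its horizontal arm is 1.47·cos47.3° = 0.9969 m → τ = 225.9 N·m clockwise.
Firefighter: 71×9.81 = 696.5 N at 2.42 m → arm 1.641 m → τ = 1143 N·m clockwise.
Wall normal N acts horizontally at the top; its moment arm is the height L sinθ = 2.94·sin47.3° = 2.161 m, counterclockwise.
Στ = 0 ⇒ N × 2.161 = 1369 ⇒ N = 634 N.
ΣFx = 0: friction at the foot balances the wall's push, so f = N_wall = 634 N.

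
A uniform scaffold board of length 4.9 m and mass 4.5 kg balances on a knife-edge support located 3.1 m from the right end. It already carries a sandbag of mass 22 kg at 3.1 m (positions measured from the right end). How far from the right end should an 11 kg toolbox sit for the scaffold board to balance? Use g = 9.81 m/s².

x ≈ 3.37 m from the right end

Choose the knife-edge support (at 3.1 m from the right end) as the axis so the support reaction has zero arm there.
Beam weight: 4.5 × 9.81 = 44.15 N down at 2.45 m → arm 0.65 m, τ = 44.15 × 0.65 = 28.7 N·m clockwise.
Sandbag: acts at the knife-edge support, moment arm 0 → no torque.
Net moment of existing loads = 28.7 N·m clockwise.
The toolbox weighs 11 × 9.81 = 107.9 N and must supply an equal counterclockwise moment, so its lever arm about the knife-edge support is 28.7 / 107.9 = 0.266 m.
That puts it at 3.1 + 0.266 = 3.37 m from the right end.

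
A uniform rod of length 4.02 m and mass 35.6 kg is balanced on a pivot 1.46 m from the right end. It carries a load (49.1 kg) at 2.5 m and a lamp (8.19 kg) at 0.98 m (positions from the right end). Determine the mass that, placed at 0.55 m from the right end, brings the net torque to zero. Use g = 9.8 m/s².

Taking torques about the pivot (at 1.46 m from the right end):
Beam weight: 35.6 × 9.8 = 348.9 N down at 2.01 m → arm 0.55 m, τ = 348.9 × 0.55 = 191.9 N·m counterclockwise.
Load: 49.1 × 9.8 = 481.2 N down at 2.5 m → arm 1.04 m, τ = 481.2 × 1.04 = 500.4 N·m counterclockwise.
Lamp: 8.19 × 9.8 = 80.26 N down at 0.98 m → arm 0.48 m, τ = 80.26 × 0.48 = 38.52 N·m clockwise.
Net moment of known loads = 653.8 N·m counterclockwise.
An unknown mass m at 0.55 m has arm 0.91 m; its moment is m·g·0.91 clockwise.
Στ = 0 ⇒ m × 9.8 × 0.91 = 653.8 ⇒ m = 653.8 / (9.8 × 0.91) = 73.3 kg.

m ≈ 73.3 kg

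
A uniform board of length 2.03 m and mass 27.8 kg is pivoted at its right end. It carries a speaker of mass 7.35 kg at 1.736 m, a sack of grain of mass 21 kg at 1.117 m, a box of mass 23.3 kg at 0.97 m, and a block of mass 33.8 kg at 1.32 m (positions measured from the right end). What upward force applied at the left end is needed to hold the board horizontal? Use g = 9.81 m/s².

Choose the right end as the axis so the unknown pivot reaction has zero arm there.
Beam weight: 27.8 × 9.81 = 272.7 N down at 1.015 m → arm 1.015 m, τ = 272.7 × 1.015 = 276.8 N·m counterclockwise.
Speaker: 7.35 × 9.81 = 72.1 N down at 1.736 m → arm 1.736 m, τ = 72.1 × 1.736 = 125.2 N·m counterclockwise.
Sack of grain: 21 × 9.81 = 206 N down at 1.117 m → arm 1.117 m, τ = 206 × 1.117 = 230.1 N·m counterclockwise.
Box: 23.3 × 9.81 = 228.6 N down at 0.97 m → arm 0.97 m, τ = 228.6 × 0.97 = 221.7 N·m counterclockwise.
Block: 33.8 × 9.81 = 331.6 N down at 1.32 m → arm 1.32 m, τ = 331.6 × 1.32 = 437.7 N·m counterclockwise.
Net moment of the loads = 1292 N·m counterclockwise.
The upward force F acts at the left end, arm 2.03 m, giving F × 2.03 clockwise.
Balancing moments: F × 2.03 = 1292, giving F = 1292 / 2.03 = 636 N.

F ≈ 636 N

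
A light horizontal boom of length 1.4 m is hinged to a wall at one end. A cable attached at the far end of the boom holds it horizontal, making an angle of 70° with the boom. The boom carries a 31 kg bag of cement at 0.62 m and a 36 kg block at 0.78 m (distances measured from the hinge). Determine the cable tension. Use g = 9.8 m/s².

T ≈ 352 N

Sum moments about the hinge (the unknown hinge reaction has zero arm there).
Bag of cement: 31 × 9.8 = 303.8 N down at 0.62 m → arm 0.62 m, τ = 303.8 × 0.62 = 188.4 N·m clockwise.
Block: 36 × 9.8 = 352.8 N down at 0.78 m → arm 0.78 m, τ = 352.8 × 0.78 = 275.2 N·m clockwise.
Total clockwise load moment = 463.6 N·m.
The cable tension T acts at 1.4 m; only its component perpendicular to the boom, T sinθ, produces torque. sin 70° = 0.9397.
Setting net torque to zero: T × 1.4 × 0.9397 = 463.6 → T = 463.6 / 1.316 = 352 N.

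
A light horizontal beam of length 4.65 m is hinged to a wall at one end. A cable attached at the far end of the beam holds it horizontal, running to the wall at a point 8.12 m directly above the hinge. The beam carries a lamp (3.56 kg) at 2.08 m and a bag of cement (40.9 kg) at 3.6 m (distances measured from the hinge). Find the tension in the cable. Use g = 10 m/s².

Sum moments about the hinge (the unknown hinge reaction has zero arm there).
Lamp: 3.56 × 10 = 35.6 N down at 2.08 m → arm 2.08 m, τ = 35.6 × 2.08 = 74.05 N·m clockwise.
Bag of cement: 40.9 × 10 = 409 N down at 3.6 m → arm 3.6 m, τ = 409 × 3.6 = 1472 N·m clockwise.
Total clockwise load moment = 1546 N·m.
The cable tension T acts at 4.65 m; only its component perpendicular to the beam, T sinθ, produces torque. sinθ = h/√(h²+d²) = 8.12/√(8.12²+4.65²) = 0.8678.
Setting net torque to zero: T × 4.65 × 0.8678 = 1546 → T = 1546 / 4.035 = 383 N.

T ≈ 383 N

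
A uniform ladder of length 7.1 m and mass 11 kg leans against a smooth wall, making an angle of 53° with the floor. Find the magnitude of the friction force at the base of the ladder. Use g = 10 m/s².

Taking torques about the foot of the ladder:
Ladder weight 11×10 = 110 N acts at 3.55 m along the ladder; its horizontal arm is 3.55·cos53° = 2.136 m → τ = 235 N·m clockwise.
Wall normal N acts horizontally at the top; its moment arm is the height L sinθ = 7.1·sin53° = 5.67 m, counterclockwise.
Balancing moments: N × 5.67 = 235, giving N = 41.4 N.
ΣFx = 0: friction at the foot balances the wall's push, so f = N_wall = 41.4 N.

f ≈ 41.4 N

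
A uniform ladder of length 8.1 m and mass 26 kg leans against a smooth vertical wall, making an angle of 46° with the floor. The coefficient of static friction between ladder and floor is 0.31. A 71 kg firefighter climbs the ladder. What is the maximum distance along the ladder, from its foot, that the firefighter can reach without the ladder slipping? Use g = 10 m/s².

Choose the foot of the ladder as the axis so the floor normal and friction both act there and drop out.
Ladder weight 26×10 = 260 N acts at 4.05 m along the ladder; its horizontal arm is 4.05·cos46° = 2.813 m → τ = 731.4 N·m clockwise.
Firefighter weight 71×10 = 710 N at distance d → arm d·cos46° → τ = 710·d·0.6947 clockwise.
Wall normal N at the top has arm L sinθ = 5.827 m counterclockwise, so Στ = 0 gives N·5.827 = 731.4 + 493.2·d.
ΣFy = 0 ⇒ N_floor = 970 N, so the maximum friction is μ_s·N_floor = 0.31×970 = 300.7 N. ΣFx = 0 ⇒ N_wall = f, so at the slipping point N = 300.7 N.
Substituting: 300.7×5.827 = 731.4 + 493.2·d ⇒ d = (1752 − 731.4) / 493.2 = 2.07 m.

d ≈ 2.07 m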